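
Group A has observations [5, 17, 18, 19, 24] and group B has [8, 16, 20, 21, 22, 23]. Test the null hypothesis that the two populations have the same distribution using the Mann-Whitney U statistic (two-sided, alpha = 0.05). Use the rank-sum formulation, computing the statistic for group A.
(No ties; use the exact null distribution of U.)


Step 1: Combine and sort all 11 observations; assign midranks.
sorted (value, group): (5,X), (8,Y), (16,Y), (17,X), (18,X), (19,X), (20,Y), (21,Y), (22,Y), (23,Y), (24,X)
ranks: 5->1, 8->2, 16->3, 17->4, 18->5, 19->6, 20->7, 21->8, 22->9, 23->10, 24->11
Step 2: Rank sum for X: R1 = 1 + 4 + 5 + 6 + 11 = 27.
Step 3: U_X = R1 - n1(n1+1)/2 = 27 - 5*6/2 = 27 - 15 = 12.
       U_Y = n1*n2 - U_X = 30 - 12 = 18.
Step 4: No ties, so the exact null distribution of U (based on enumerating the C(11,5) = 462 equally likely rank assignments) gives the two-sided p-value.
Step 5: p-value = 0.662338; compare to alpha = 0.05. fail to reject H0.

U_X = 12, p = 0.662338, fail to reject H0 at alpha = 0.05.


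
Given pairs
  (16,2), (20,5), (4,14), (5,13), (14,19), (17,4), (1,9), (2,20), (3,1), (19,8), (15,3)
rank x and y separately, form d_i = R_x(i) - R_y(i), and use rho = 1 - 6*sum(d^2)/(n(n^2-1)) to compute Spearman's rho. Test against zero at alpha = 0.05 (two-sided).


Step 1: Rank x and y separately (midranks; no ties here).
rank(x): 16->8, 20->11, 4->4, 5->5, 14->6, 17->9, 1->1, 2->2, 3->3, 19->10, 15->7
rank(y): 2->2, 5->5, 14->9, 13->8, 19->10, 4->4, 9->7, 20->11, 1->1, 8->6, 3->3
Step 2: d_i = R_x(i) - R_y(i); compute d_i^2.
  (8-2)^2=36, (11-5)^2=36, (4-9)^2=25, (5-8)^2=9, (6-10)^2=16, (9-4)^2=25, (1-7)^2=36, (2-11)^2=81, (3-1)^2=4, (10-6)^2=16, (7-3)^2=16
sum(d^2) = 300.
Step 3: rho = 1 - 6*300 / (11*(11^2 - 1)) = 1 - 1800/1320 = -0.363636.
Step 4: Under H0, t = rho * sqrt((n-2)/(1-rho^2)) = -1.1711 ~ t(9).
Step 5: Two-sided p-value from the t-distribution with 9 df = 0.271638.
Step 6: alpha = 0.05. fail to reject H0.

rho = -0.3636, p = 0.271638, fail to reject H0 at alpha = 0.05.


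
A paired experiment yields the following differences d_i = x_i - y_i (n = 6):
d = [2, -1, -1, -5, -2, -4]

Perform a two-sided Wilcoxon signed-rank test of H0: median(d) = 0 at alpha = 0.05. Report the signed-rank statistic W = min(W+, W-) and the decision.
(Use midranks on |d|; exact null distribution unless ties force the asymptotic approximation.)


Step 1: Drop any zero differences (none here) and take |d_i|.
|d| = [2, 1, 1, 5, 2, 4]
Step 2: Midrank |d_i| (ties get averaged ranks).
ranks: |2|->3.5, |1|->1.5, |1|->1.5, |5|->6, |2|->3.5, |4|->5
Step 3: Attach original signs; sum ranks with positive sign and with negative sign.
W+ = 3.5 = 3.5
W- = 1.5 + 1.5 + 6 + 3.5 + 5 = 17.5
(Check: W+ + W- = 21 should equal n(n+1)/2 = 21.)
Step 4: Test statistic W = min(W+, W-) = 3.5.
Step 5: Ties in |d|, so use the tie-corrected normal approximation.
        E[W] = n(n+1)/4 = 6*7/4 = 10.5.
        Tie groups: |d|=1 (t=2), |d|=2 (t=2); sum(t^3 - t) = 12.
        Var[W] = n(n+1)(2n+1)/24 - sum(t^3-t)/48 = 546/24 - 12/48 = 22.5.
        z = (W - E[W]) / sqrt(Var[W]) = (3.5 - 10.5) / 4.7434 = -1.4757.
        Two-sided p = 2*Phi(z) = 0.140017.
Step 6: alpha = 0.05. fail to reject H0.

W+ = 3.5, W- = 17.5, W = min = 3.5, p = 0.140017, fail to reject H0.


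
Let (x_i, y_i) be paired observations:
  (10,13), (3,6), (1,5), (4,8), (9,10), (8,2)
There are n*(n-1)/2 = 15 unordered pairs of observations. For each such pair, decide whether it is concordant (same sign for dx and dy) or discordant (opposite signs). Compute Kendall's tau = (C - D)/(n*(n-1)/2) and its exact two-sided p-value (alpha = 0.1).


Step 1: Enumerate the 15 unordered pairs (i,j) with i<j and classify each by sign(x_j-x_i) * sign(y_j-y_i).
  (1,2):dx=-7,dy=-7->C; (1,3):dx=-9,dy=-8->C; (1,4):dx=-6,dy=-5->C; (1,5):dx=-1,dy=-3->C
  (1,6):dx=-2,dy=-11->C; (2,3):dx=-2,dy=-1->C; (2,4):dx=+1,dy=+2->C; (2,5):dx=+6,dy=+4->C
  (2,6):dx=+5,dy=-4->D; (3,4):dx=+3,dy=+3->C; (3,5):dx=+8,dy=+5->C; (3,6):dx=+7,dy=-3->D
  (4,5):dx=+5,dy=+2->C; (4,6):dx=+4,dy=-6->D; (5,6):dx=-1,dy=-8->C
Step 2: C = 12, D = 3, total pairs = 15.
Step 3: tau = (C - D)/(n(n-1)/2) = (12 - 3)/15 = 0.600000.
Step 4: Exact two-sided p-value (enumerate n! = 720 permutations of y under H0): p = 0.136111.
Step 5: alpha = 0.1. fail to reject H0.

tau_b = 0.6000 (C=12, D=3), p = 0.136111, fail to reject H0.


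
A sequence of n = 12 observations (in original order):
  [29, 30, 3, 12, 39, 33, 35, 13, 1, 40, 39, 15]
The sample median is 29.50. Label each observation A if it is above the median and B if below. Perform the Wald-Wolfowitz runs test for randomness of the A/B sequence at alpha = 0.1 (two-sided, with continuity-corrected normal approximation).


Step 1: Compute median = 29.50; label A = above, B = below.
Labels in order: BABBAAABBAAB  (n_A = 6, n_B = 6)
Step 2: Count runs R = 7.
Step 3: Under H0 (random ordering), E[R] = 2*n_A*n_B/(n_A+n_B) + 1 = 2*6*6/12 + 1 = 7.0000.
        Var[R] = 2*n_A*n_B*(2*n_A*n_B - n_A - n_B) / ((n_A+n_B)^2 * (n_A+n_B-1)) = 4320/1584 = 2.7273.
        SD[R] = 1.6514.
Step 4: R = E[R], so z = 0 with no continuity correction.
Step 5: Two-sided p-value via normal approximation = 2*(1 - Phi(|z|)) = 1.000000.
Step 6: alpha = 0.1. fail to reject H0.

R = 7, z = 0.0000, p = 1.000000, fail to reject H0.


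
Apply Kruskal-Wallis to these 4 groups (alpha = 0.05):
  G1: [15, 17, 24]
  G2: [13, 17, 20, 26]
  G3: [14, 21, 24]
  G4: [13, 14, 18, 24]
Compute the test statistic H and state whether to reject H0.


Step 1: Combine all N = 14 observations and assign midranks.
sorted (value, group, rank): (13,G2,1.5), (13,G4,1.5), (14,G3,3.5), (14,G4,3.5), (15,G1,5), (17,G1,6.5), (17,G2,6.5), (18,G4,8), (20,G2,9), (21,G3,10), (24,G1,12), (24,G3,12), (24,G4,12), (26,G2,14)
Step 2: Sum ranks within each group.
R_1 = 23.5 (n_1 = 3)
R_2 = 31 (n_2 = 4)
R_3 = 25.5 (n_3 = 3)
R_4 = 25 (n_4 = 4)
Step 3: H = 12/(N(N+1)) * sum(R_i^2/n_i) - 3(N+1)
     = 12/(14*15) * (23.5^2/3 + 31^2/4 + 25.5^2/3 + 25^2/4) - 3*15
     = 0.057143 * 797.333 - 45
     = 0.561905.
Step 4: Ties present; correction factor C = 1 - 42/(14^3 - 14) = 0.984615. Corrected H = 0.561905 / 0.984615 = 0.570685.
Step 5: Under H0, H ~ chi^2(3); p-value = 0.903109.
Step 6: alpha = 0.05. fail to reject H0.

H = 0.5707, df = 3, p = 0.903109, fail to reject H0.


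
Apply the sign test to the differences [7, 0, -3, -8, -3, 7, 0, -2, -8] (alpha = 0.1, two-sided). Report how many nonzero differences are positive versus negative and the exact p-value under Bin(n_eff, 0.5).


Step 1: Discard zero differences. Original n = 9; n_eff = number of nonzero differences = 7.
Nonzero differences (with sign): +7, -3, -8, -3, +7, -2, -8
Step 2: Count signs: positive = 2, negative = 5.
Step 3: Under H0: P(positive) = 0.5, so the number of positives S ~ Bin(7, 0.5).
Step 4: Two-sided exact p-value = sum of Bin(7,0.5) probabilities at or below the observed probability = 0.453125.
Step 5: alpha = 0.1. fail to reject H0.

n_eff = 7, pos = 2, neg = 5, p = 0.453125, fail to reject H0.


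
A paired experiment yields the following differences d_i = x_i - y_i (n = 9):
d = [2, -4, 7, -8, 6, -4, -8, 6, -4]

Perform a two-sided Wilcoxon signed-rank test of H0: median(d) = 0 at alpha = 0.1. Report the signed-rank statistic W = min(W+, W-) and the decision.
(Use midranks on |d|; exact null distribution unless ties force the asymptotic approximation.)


Step 1: Drop any zero differences (none here) and take |d_i|.
|d| = [2, 4, 7, 8, 6, 4, 8, 6, 4]
Step 2: Midrank |d_i| (ties get averaged ranks).
ranks: |2|->1, |4|->3, |7|->7, |8|->8.5, |6|->5.5, |4|->3, |8|->8.5, |6|->5.5, |4|->3
Step 3: Attach original signs; sum ranks with positive sign and with negative sign.
W+ = 1 + 7 + 5.5 + 5.5 = 19
W- = 3 + 8.5 + 3 + 8.5 + 3 = 26
(Check: W+ + W- = 45 should equal n(n+1)/2 = 45.)
Step 4: Test statistic W = min(W+, W-) = 19.
Step 5: Ties in |d|, so use the tie-corrected normal approximation.
        E[W] = n(n+1)/4 = 9*10/4 = 22.5.
        Tie groups: |d|=4 (t=3), |d|=6 (t=2), |d|=8 (t=2); sum(t^3 - t) = 36.
        Var[W] = n(n+1)(2n+1)/24 - sum(t^3-t)/48 = 1710/24 - 36/48 = 70.5.
        z = (W - E[W]) / sqrt(Var[W]) = (19 - 22.5) / 8.3964 = -0.4168.
        Two-sided p = 2*Phi(z) = 0.676793.
Step 6: alpha = 0.1. fail to reject H0.

W+ = 19, W- = 26, W = min = 19, p = 0.676793, fail to reject H0.


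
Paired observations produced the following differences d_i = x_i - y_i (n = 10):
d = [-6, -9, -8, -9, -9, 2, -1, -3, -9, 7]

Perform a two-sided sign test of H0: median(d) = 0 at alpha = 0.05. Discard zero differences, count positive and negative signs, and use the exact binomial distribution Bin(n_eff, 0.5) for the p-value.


Step 1: Discard zero differences. Original n = 10; n_eff = number of nonzero differences = 10.
Nonzero differences (with sign): -6, -9, -8, -9, -9, +2, -1, -3, -9, +7
Step 2: Count signs: positive = 2, negative = 8.
Step 3: Under H0: P(positive) = 0.5, so the number of positives S ~ Bin(10, 0.5).
Step 4: Two-sided exact p-value = sum of Bin(10,0.5) probabilities at or below the observed probability = 0.109375.
Step 5: alpha = 0.05. fail to reject H0.

n_eff = 10, pos = 2, neg = 8, p = 0.109375, fail to reject H0.


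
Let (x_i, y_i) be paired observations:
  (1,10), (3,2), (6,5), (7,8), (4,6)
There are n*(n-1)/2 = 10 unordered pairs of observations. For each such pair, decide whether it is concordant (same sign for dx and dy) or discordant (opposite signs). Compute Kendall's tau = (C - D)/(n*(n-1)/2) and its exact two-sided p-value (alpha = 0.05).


Step 1: Enumerate the 10 unordered pairs (i,j) with i<j and classify each by sign(x_j-x_i) * sign(y_j-y_i).
  (1,2):dx=+2,dy=-8->D; (1,3):dx=+5,dy=-5->D; (1,4):dx=+6,dy=-2->D; (1,5):dx=+3,dy=-4->D
  (2,3):dx=+3,dy=+3->C; (2,4):dx=+4,dy=+6->C; (2,5):dx=+1,dy=+4->C; (3,4):dx=+1,dy=+3->C
  (3,5):dx=-2,dy=+1->D; (4,5):dx=-3,dy=-2->C
Step 2: C = 5, D = 5, total pairs = 10.
Step 3: tau = (C - D)/(n(n-1)/2) = (5 - 5)/10 = 0.000000.
Step 4: Exact two-sided p-value (enumerate n! = 120 permutations of y under H0): p = 1.000000.
Step 5: alpha = 0.05. fail to reject H0.

tau_b = 0.0000 (C=5, D=5), p = 1.000000, fail to reject H0.


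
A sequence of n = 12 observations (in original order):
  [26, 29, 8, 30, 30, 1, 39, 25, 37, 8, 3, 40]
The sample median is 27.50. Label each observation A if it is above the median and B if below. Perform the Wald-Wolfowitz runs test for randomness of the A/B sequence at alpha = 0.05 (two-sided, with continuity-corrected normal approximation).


Step 1: Compute median = 27.50; label A = above, B = below.
Labels in order: BABAABABABBA  (n_A = 6, n_B = 6)
Step 2: Count runs R = 10.
Step 3: Under H0 (random ordering), E[R] = 2*n_A*n_B/(n_A+n_B) + 1 = 2*6*6/12 + 1 = 7.0000.
        Var[R] = 2*n_A*n_B*(2*n_A*n_B - n_A - n_B) / ((n_A+n_B)^2 * (n_A+n_B-1)) = 4320/1584 = 2.7273.
        SD[R] = 1.6514.
Step 4: Continuity-corrected z = (R - 0.5 - E[R]) / SD[R] = (10 - 0.5 - 7.0000) / 1.6514 = 1.5138.
Step 5: Two-sided p-value via normal approximation = 2*(1 - Phi(|z|)) = 0.130070.
Step 6: alpha = 0.05. fail to reject H0.

R = 10, z = 1.5138, p = 0.130070, fail to reject H0.


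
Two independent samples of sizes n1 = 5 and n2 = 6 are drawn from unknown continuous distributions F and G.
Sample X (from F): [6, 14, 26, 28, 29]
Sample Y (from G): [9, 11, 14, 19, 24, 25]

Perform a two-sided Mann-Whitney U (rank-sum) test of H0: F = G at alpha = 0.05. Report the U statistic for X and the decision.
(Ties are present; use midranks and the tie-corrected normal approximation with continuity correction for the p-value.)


Step 1: Combine and sort all 11 observations; assign midranks.
sorted (value, group): (6,X), (9,Y), (11,Y), (14,X), (14,Y), (19,Y), (24,Y), (25,Y), (26,X), (28,X), (29,X)
ranks: 6->1, 9->2, 11->3, 14->4.5, 14->4.5, 19->6, 24->7, 25->8, 26->9, 28->10, 29->11
Step 2: Rank sum for X: R1 = 1 + 4.5 + 9 + 10 + 11 = 35.5.
Step 3: U_X = R1 - n1(n1+1)/2 = 35.5 - 5*6/2 = 35.5 - 15 = 20.5.
       U_Y = n1*n2 - U_X = 30 - 20.5 = 9.5.
Step 4: Ties are present, so use the tie-corrected normal approximation (with continuity correction) for the p-value.
Step 5: p-value = 0.360216; compare to alpha = 0.05. fail to reject H0.

U_X = 20.5, p = 0.360216, fail to reject H0 at alpha = 0.05.


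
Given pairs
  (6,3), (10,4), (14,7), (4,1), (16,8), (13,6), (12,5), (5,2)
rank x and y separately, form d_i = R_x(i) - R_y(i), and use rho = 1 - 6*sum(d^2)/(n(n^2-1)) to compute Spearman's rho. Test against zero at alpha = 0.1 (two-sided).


Step 1: Rank x and y separately (midranks; no ties here).
rank(x): 6->3, 10->4, 14->7, 4->1, 16->8, 13->6, 12->5, 5->2
rank(y): 3->3, 4->4, 7->7, 1->1, 8->8, 6->6, 5->5, 2->2
Step 2: d_i = R_x(i) - R_y(i); compute d_i^2.
  (3-3)^2=0, (4-4)^2=0, (7-7)^2=0, (1-1)^2=0, (8-8)^2=0, (6-6)^2=0, (5-5)^2=0, (2-2)^2=0
sum(d^2) = 0.
Step 3: rho = 1 - 6*0 / (8*(8^2 - 1)) = 1 - 0/504 = 1.000000.
Step 5: Two-sided p-value from the t-distribution with 6 df = 0.000000.
Step 6: alpha = 0.1. reject H0.

rho = 1.0000, p = 0.000000, reject H0 at alpha = 0.1.


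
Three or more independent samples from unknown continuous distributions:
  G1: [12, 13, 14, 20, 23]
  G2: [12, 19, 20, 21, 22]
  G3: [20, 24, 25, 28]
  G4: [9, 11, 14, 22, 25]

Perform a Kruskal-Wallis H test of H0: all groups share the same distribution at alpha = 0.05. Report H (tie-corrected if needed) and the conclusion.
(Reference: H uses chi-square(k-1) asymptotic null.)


Step 1: Combine all N = 19 observations and assign midranks.
sorted (value, group, rank): (9,G4,1), (11,G4,2), (12,G1,3.5), (12,G2,3.5), (13,G1,5), (14,G1,6.5), (14,G4,6.5), (19,G2,8), (20,G1,10), (20,G2,10), (20,G3,10), (21,G2,12), (22,G2,13.5), (22,G4,13.5), (23,G1,15), (24,G3,16), (25,G3,17.5), (25,G4,17.5), (28,G3,19)
Step 2: Sum ranks within each group.
R_1 = 40 (n_1 = 5)
R_2 = 47 (n_2 = 5)
R_3 = 62.5 (n_3 = 4)
R_4 = 40.5 (n_4 = 5)
Step 3: H = 12/(N(N+1)) * sum(R_i^2/n_i) - 3(N+1)
     = 12/(19*20) * (40^2/5 + 47^2/5 + 62.5^2/4 + 40.5^2/5) - 3*20
     = 0.031579 * 2066.41 - 60
     = 5.255132.
Step 4: Ties present; correction factor C = 1 - 48/(19^3 - 19) = 0.992982. Corrected H = 5.255132 / 0.992982 = 5.292270.
Step 5: Under H0, H ~ chi^2(3); p-value = 0.151605.
Step 6: alpha = 0.05. fail to reject H0.

H = 5.2923, df = 3, p = 0.151605, fail to reject H0.


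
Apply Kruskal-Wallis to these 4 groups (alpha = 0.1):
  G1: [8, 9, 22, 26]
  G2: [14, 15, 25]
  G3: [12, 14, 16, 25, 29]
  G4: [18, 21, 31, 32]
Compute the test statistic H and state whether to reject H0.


Step 1: Combine all N = 16 observations and assign midranks.
sorted (value, group, rank): (8,G1,1), (9,G1,2), (12,G3,3), (14,G2,4.5), (14,G3,4.5), (15,G2,6), (16,G3,7), (18,G4,8), (21,G4,9), (22,G1,10), (25,G2,11.5), (25,G3,11.5), (26,G1,13), (29,G3,14), (31,G4,15), (32,G4,16)
Step 2: Sum ranks within each group.
R_1 = 26 (n_1 = 4)
R_2 = 22 (n_2 = 3)
R_3 = 40 (n_3 = 5)
R_4 = 48 (n_4 = 4)
Step 3: H = 12/(N(N+1)) * sum(R_i^2/n_i) - 3(N+1)
     = 12/(16*17) * (26^2/4 + 22^2/3 + 40^2/5 + 48^2/4) - 3*17
     = 0.044118 * 1226.33 - 51
     = 3.102941.
Step 4: Ties present; correction factor C = 1 - 12/(16^3 - 16) = 0.997059. Corrected H = 3.102941 / 0.997059 = 3.112094.
Step 5: Under H0, H ~ chi^2(3); p-value = 0.374663.
Step 6: alpha = 0.1. fail to reject H0.

H = 3.1121, df = 3, p = 0.374663, fail to reject H0.


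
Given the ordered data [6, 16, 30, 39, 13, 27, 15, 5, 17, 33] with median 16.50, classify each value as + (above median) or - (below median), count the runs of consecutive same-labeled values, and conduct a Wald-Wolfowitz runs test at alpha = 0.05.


Step 1: Compute median = 16.50; label A = above, B = below.
Labels in order: BBAABABBAA  (n_A = 5, n_B = 5)
Step 2: Count runs R = 6.
Step 3: Under H0 (random ordering), E[R] = 2*n_A*n_B/(n_A+n_B) + 1 = 2*5*5/10 + 1 = 6.0000.
        Var[R] = 2*n_A*n_B*(2*n_A*n_B - n_A - n_B) / ((n_A+n_B)^2 * (n_A+n_B-1)) = 2000/900 = 2.2222.
        SD[R] = 1.4907.
Step 4: R = E[R], so z = 0 with no continuity correction.
Step 5: Two-sided p-value via normal approximation = 2*(1 - Phi(|z|)) = 1.000000.
Step 6: alpha = 0.05. fail to reject H0.

R = 6, z = 0.0000, p = 1.000000, fail to reject H0.


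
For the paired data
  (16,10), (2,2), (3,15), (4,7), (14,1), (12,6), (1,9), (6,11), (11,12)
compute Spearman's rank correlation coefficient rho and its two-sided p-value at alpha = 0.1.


Step 1: Rank x and y separately (midranks; no ties here).
rank(x): 16->9, 2->2, 3->3, 4->4, 14->8, 12->7, 1->1, 6->5, 11->6
rank(y): 10->6, 2->2, 15->9, 7->4, 1->1, 6->3, 9->5, 11->7, 12->8
Step 2: d_i = R_x(i) - R_y(i); compute d_i^2.
  (9-6)^2=9, (2-2)^2=0, (3-9)^2=36, (4-4)^2=0, (8-1)^2=49, (7-3)^2=16, (1-5)^2=16, (5-7)^2=4, (6-8)^2=4
sum(d^2) = 134.
Step 3: rho = 1 - 6*134 / (9*(9^2 - 1)) = 1 - 804/720 = -0.116667.
Step 4: Under H0, t = rho * sqrt((n-2)/(1-rho^2)) = -0.3108 ~ t(7).
Step 5: Two-sided p-value from the t-distribution with 7 df = 0.765008.
Step 6: alpha = 0.1. fail to reject H0.

rho = -0.1167, p = 0.765008, fail to reject H0 at alpha = 0.1.


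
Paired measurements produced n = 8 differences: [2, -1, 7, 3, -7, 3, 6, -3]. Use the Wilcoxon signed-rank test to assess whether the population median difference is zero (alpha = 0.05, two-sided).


Step 1: Drop any zero differences (none here) and take |d_i|.
|d| = [2, 1, 7, 3, 7, 3, 6, 3]
Step 2: Midrank |d_i| (ties get averaged ranks).
ranks: |2|->2, |1|->1, |7|->7.5, |3|->4, |7|->7.5, |3|->4, |6|->6, |3|->4
Step 3: Attach original signs; sum ranks with positive sign and with negative sign.
W+ = 2 + 7.5 + 4 + 4 + 6 = 23.5
W- = 1 + 7.5 + 4 = 12.5
(Check: W+ + W- = 36 should equal n(n+1)/2 = 36.)
Step 4: Test statistic W = min(W+, W-) = 12.5.
Step 5: Ties in |d|, so use the tie-corrected normal approximation.
        E[W] = n(n+1)/4 = 8*9/4 = 18.
        Tie groups: |d|=3 (t=3), |d|=7 (t=2); sum(t^3 - t) = 30.
        Var[W] = n(n+1)(2n+1)/24 - sum(t^3-t)/48 = 1224/24 - 30/48 = 50.375.
        z = (W - E[W]) / sqrt(Var[W]) = (12.5 - 18) / 7.0975 = -0.7749.
        Two-sided p = 2*Phi(z) = 0.438389.
Step 6: alpha = 0.05. fail to reject H0.

W+ = 23.5, W- = 12.5, W = min = 12.5, p = 0.438389, fail to reject H0.


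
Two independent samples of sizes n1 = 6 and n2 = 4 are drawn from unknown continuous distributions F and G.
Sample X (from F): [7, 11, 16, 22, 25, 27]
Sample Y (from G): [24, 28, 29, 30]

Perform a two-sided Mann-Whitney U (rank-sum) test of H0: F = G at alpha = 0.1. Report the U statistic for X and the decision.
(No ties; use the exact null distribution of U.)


Step 1: Combine and sort all 10 observations; assign midranks.
sorted (value, group): (7,X), (11,X), (16,X), (22,X), (24,Y), (25,X), (27,X), (28,Y), (29,Y), (30,Y)
ranks: 7->1, 11->2, 16->3, 22->4, 24->5, 25->6, 27->7, 28->8, 29->9, 30->10
Step 2: Rank sum for X: R1 = 1 + 2 + 3 + 4 + 6 + 7 = 23.
Step 3: U_X = R1 - n1(n1+1)/2 = 23 - 6*7/2 = 23 - 21 = 2.
       U_Y = n1*n2 - U_X = 24 - 2 = 22.
Step 4: No ties, so the exact null distribution of U (based on enumerating the C(10,6) = 210 equally likely rank assignments) gives the two-sided p-value.
Step 5: p-value = 0.038095; compare to alpha = 0.1. reject H0.

U_X = 2, p = 0.038095, reject H0 at alpha = 0.1.


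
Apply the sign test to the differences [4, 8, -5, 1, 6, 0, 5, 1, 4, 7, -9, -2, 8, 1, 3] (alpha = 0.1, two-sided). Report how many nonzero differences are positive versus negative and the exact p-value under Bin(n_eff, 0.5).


Step 1: Discard zero differences. Original n = 15; n_eff = number of nonzero differences = 14.
Nonzero differences (with sign): +4, +8, -5, +1, +6, +5, +1, +4, +7, -9, -2, +8, +1, +3
Step 2: Count signs: positive = 11, negative = 3.
Step 3: Under H0: P(positive) = 0.5, so the number of positives S ~ Bin(14, 0.5).
Step 4: Two-sided exact p-value = sum of Bin(14,0.5) probabilities at or below the observed probability = 0.057373.
Step 5: alpha = 0.1. reject H0.

n_eff = 14, pos = 11, neg = 3, p = 0.057373, reject H0.


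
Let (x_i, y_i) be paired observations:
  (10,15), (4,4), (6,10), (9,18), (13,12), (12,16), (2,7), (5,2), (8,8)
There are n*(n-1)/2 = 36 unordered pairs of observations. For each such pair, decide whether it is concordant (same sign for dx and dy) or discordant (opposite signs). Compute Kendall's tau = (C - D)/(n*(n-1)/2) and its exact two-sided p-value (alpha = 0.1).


Step 1: Enumerate the 36 unordered pairs (i,j) with i<j and classify each by sign(x_j-x_i) * sign(y_j-y_i).
  (1,2):dx=-6,dy=-11->C; (1,3):dx=-4,dy=-5->C; (1,4):dx=-1,dy=+3->D; (1,5):dx=+3,dy=-3->D
  (1,6):dx=+2,dy=+1->C; (1,7):dx=-8,dy=-8->C; (1,8):dx=-5,dy=-13->C; (1,9):dx=-2,dy=-7->C
  (2,3):dx=+2,dy=+6->C; (2,4):dx=+5,dy=+14->C; (2,5):dx=+9,dy=+8->C; (2,6):dx=+8,dy=+12->C
  (2,7):dx=-2,dy=+3->D; (2,8):dx=+1,dy=-2->D; (2,9):dx=+4,dy=+4->C; (3,4):dx=+3,dy=+8->C
  (3,5):dx=+7,dy=+2->C; (3,6):dx=+6,dy=+6->C; (3,7):dx=-4,dy=-3->C; (3,8):dx=-1,dy=-8->C
  (3,9):dx=+2,dy=-2->D; (4,5):dx=+4,dy=-6->D; (4,6):dx=+3,dy=-2->D; (4,7):dx=-7,dy=-11->C
  (4,8):dx=-4,dy=-16->C; (4,9):dx=-1,dy=-10->C; (5,6):dx=-1,dy=+4->D; (5,7):dx=-11,dy=-5->C
  (5,8):dx=-8,dy=-10->C; (5,9):dx=-5,dy=-4->C; (6,7):dx=-10,dy=-9->C; (6,8):dx=-7,dy=-14->C
  (6,9):dx=-4,dy=-8->C; (7,8):dx=+3,dy=-5->D; (7,9):dx=+6,dy=+1->C; (8,9):dx=+3,dy=+6->C
Step 2: C = 27, D = 9, total pairs = 36.
Step 3: tau = (C - D)/(n(n-1)/2) = (27 - 9)/36 = 0.500000.
Step 4: Exact two-sided p-value (enumerate n! = 362880 permutations of y under H0): p = 0.075176.
Step 5: alpha = 0.1. reject H0.

tau_b = 0.5000 (C=27, D=9), p = 0.075176, reject H0.


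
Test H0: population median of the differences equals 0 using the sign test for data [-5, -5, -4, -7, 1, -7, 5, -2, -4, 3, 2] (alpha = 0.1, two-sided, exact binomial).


Step 1: Discard zero differences. Original n = 11; n_eff = number of nonzero differences = 11.
Nonzero differences (with sign): -5, -5, -4, -7, +1, -7, +5, -2, -4, +3, +2
Step 2: Count signs: positive = 4, negative = 7.
Step 3: Under H0: P(positive) = 0.5, so the number of positives S ~ Bin(11, 0.5).
Step 4: Two-sided exact p-value = sum of Bin(11,0.5) probabilities at or below the observed probability = 0.548828.
Step 5: alpha = 0.1. fail to reject H0.

n_eff = 11, pos = 4, neg = 7, p = 0.548828, fail to reject H0.


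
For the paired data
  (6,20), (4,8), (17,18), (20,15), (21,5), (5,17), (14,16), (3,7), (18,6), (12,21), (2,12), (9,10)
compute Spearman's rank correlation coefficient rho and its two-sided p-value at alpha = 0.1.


Step 1: Rank x and y separately (midranks; no ties here).
rank(x): 6->5, 4->3, 17->9, 20->11, 21->12, 5->4, 14->8, 3->2, 18->10, 12->7, 2->1, 9->6
rank(y): 20->11, 8->4, 18->10, 15->7, 5->1, 17->9, 16->8, 7->3, 6->2, 21->12, 12->6, 10->5
Step 2: d_i = R_x(i) - R_y(i); compute d_i^2.
  (5-11)^2=36, (3-4)^2=1, (9-10)^2=1, (11-7)^2=16, (12-1)^2=121, (4-9)^2=25, (8-8)^2=0, (2-3)^2=1, (10-2)^2=64, (7-12)^2=25, (1-6)^2=25, (6-5)^2=1
sum(d^2) = 316.
Step 3: rho = 1 - 6*316 / (12*(12^2 - 1)) = 1 - 1896/1716 = -0.104895.
Step 4: Under H0, t = rho * sqrt((n-2)/(1-rho^2)) = -0.3335 ~ t(10).
Step 5: Two-sided p-value from the t-distribution with 10 df = 0.745609.
Step 6: alpha = 0.1. fail to reject H0.

rho = -0.1049, p = 0.745609, fail to reject H0 at alpha = 0.1.


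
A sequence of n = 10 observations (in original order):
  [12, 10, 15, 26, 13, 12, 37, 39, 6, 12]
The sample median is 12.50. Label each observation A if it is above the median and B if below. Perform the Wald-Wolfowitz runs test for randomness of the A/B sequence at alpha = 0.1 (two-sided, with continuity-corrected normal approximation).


Step 1: Compute median = 12.50; label A = above, B = below.
Labels in order: BBAAABAABB  (n_A = 5, n_B = 5)
Step 2: Count runs R = 5.
Step 3: Under H0 (random ordering), E[R] = 2*n_A*n_B/(n_A+n_B) + 1 = 2*5*5/10 + 1 = 6.0000.
        Var[R] = 2*n_A*n_B*(2*n_A*n_B - n_A - n_B) / ((n_A+n_B)^2 * (n_A+n_B-1)) = 2000/900 = 2.2222.
        SD[R] = 1.4907.
Step 4: Continuity-corrected z = (R + 0.5 - E[R]) / SD[R] = (5 + 0.5 - 6.0000) / 1.4907 = -0.3354.
Step 5: Two-sided p-value via normal approximation = 2*(1 - Phi(|z|)) = 0.737316.
Step 6: alpha = 0.1. fail to reject H0.

R = 5, z = -0.3354, p = 0.737316, fail to reject H0.


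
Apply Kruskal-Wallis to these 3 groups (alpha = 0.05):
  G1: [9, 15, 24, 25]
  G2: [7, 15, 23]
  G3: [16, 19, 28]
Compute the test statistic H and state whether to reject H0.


Step 1: Combine all N = 10 observations and assign midranks.
sorted (value, group, rank): (7,G2,1), (9,G1,2), (15,G1,3.5), (15,G2,3.5), (16,G3,5), (19,G3,6), (23,G2,7), (24,G1,8), (25,G1,9), (28,G3,10)
Step 2: Sum ranks within each group.
R_1 = 22.5 (n_1 = 4)
R_2 = 11.5 (n_2 = 3)
R_3 = 21 (n_3 = 3)
Step 3: H = 12/(N(N+1)) * sum(R_i^2/n_i) - 3(N+1)
     = 12/(10*11) * (22.5^2/4 + 11.5^2/3 + 21^2/3) - 3*11
     = 0.109091 * 317.646 - 33
     = 1.652273.
Step 4: Ties present; correction factor C = 1 - 6/(10^3 - 10) = 0.993939. Corrected H = 1.652273 / 0.993939 = 1.662348.
Step 5: Under H0, H ~ chi^2(2); p-value = 0.435538.
Step 6: alpha = 0.05. fail to reject H0.

H = 1.6623, df = 2, p = 0.435538, fail to reject H0.


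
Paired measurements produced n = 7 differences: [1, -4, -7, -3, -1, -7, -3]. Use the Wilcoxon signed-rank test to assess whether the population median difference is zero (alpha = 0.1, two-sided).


Step 1: Drop any zero differences (none here) and take |d_i|.
|d| = [1, 4, 7, 3, 1, 7, 3]
Step 2: Midrank |d_i| (ties get averaged ranks).
ranks: |1|->1.5, |4|->5, |7|->6.5, |3|->3.5, |1|->1.5, |7|->6.5, |3|->3.5
Step 3: Attach original signs; sum ranks with positive sign and with negative sign.
W+ = 1.5 = 1.5
W- = 5 + 6.5 + 3.5 + 1.5 + 6.5 + 3.5 = 26.5
(Check: W+ + W- = 28 should equal n(n+1)/2 = 28.)
Step 4: Test statistic W = min(W+, W-) = 1.5.
Step 5: Ties in |d|, so use the tie-corrected normal approximation.
        E[W] = n(n+1)/4 = 7*8/4 = 14.
        Tie groups: |d|=1 (t=2), |d|=3 (t=2), |d|=7 (t=2); sum(t^3 - t) = 18.
        Var[W] = n(n+1)(2n+1)/24 - sum(t^3-t)/48 = 840/24 - 18/48 = 34.625.
        z = (W - E[W]) / sqrt(Var[W]) = (1.5 - 14) / 5.8843 = -2.1243.
        Two-sided p = 2*Phi(z) = 0.033645.
Step 6: alpha = 0.1. reject H0.

W+ = 1.5, W- = 26.5, W = min = 1.5, p = 0.033645, reject H0.


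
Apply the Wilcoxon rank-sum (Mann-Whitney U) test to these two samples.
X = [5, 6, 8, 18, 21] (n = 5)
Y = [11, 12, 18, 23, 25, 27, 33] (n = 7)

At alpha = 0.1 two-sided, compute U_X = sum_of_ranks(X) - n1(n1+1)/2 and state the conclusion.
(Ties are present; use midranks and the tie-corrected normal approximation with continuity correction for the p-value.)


Step 1: Combine and sort all 12 observations; assign midranks.
sorted (value, group): (5,X), (6,X), (8,X), (11,Y), (12,Y), (18,X), (18,Y), (21,X), (23,Y), (25,Y), (27,Y), (33,Y)
ranks: 5->1, 6->2, 8->3, 11->4, 12->5, 18->6.5, 18->6.5, 21->8, 23->9, 25->10, 27->11, 33->12
Step 2: Rank sum for X: R1 = 1 + 2 + 3 + 6.5 + 8 = 20.5.
Step 3: U_X = R1 - n1(n1+1)/2 = 20.5 - 5*6/2 = 20.5 - 15 = 5.5.
       U_Y = n1*n2 - U_X = 35 - 5.5 = 29.5.
Step 4: Ties are present, so use the tie-corrected normal approximation (with continuity correction) for the p-value.
Step 5: p-value = 0.061363; compare to alpha = 0.1. reject H0.

U_X = 5.5, p = 0.061363, reject H0 at alpha = 0.1.


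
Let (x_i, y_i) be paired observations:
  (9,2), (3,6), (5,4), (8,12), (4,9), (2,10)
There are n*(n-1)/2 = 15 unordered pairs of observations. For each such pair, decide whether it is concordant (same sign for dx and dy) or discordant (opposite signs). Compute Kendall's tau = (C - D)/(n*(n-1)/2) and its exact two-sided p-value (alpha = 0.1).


Step 1: Enumerate the 15 unordered pairs (i,j) with i<j and classify each by sign(x_j-x_i) * sign(y_j-y_i).
  (1,2):dx=-6,dy=+4->D; (1,3):dx=-4,dy=+2->D; (1,4):dx=-1,dy=+10->D; (1,5):dx=-5,dy=+7->D
  (1,6):dx=-7,dy=+8->D; (2,3):dx=+2,dy=-2->D; (2,4):dx=+5,dy=+6->C; (2,5):dx=+1,dy=+3->C
  (2,6):dx=-1,dy=+4->D; (3,4):dx=+3,dy=+8->C; (3,5):dx=-1,dy=+5->D; (3,6):dx=-3,dy=+6->D
  (4,5):dx=-4,dy=-3->C; (4,6):dx=-6,dy=-2->C; (5,6):dx=-2,dy=+1->D
Step 2: C = 5, D = 10, total pairs = 15.
Step 3: tau = (C - D)/(n(n-1)/2) = (5 - 10)/15 = -0.333333.
Step 4: Exact two-sided p-value (enumerate n! = 720 permutations of y under H0): p = 0.469444.
Step 5: alpha = 0.1. fail to reject H0.

tau_b = -0.3333 (C=5, D=10), p = 0.469444, fail to reject H0.


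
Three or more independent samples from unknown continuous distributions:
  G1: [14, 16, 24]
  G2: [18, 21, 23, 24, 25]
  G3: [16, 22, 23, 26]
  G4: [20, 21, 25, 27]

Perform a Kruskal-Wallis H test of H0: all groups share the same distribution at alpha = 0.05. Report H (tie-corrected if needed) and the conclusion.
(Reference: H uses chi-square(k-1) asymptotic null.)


Step 1: Combine all N = 16 observations and assign midranks.
sorted (value, group, rank): (14,G1,1), (16,G1,2.5), (16,G3,2.5), (18,G2,4), (20,G4,5), (21,G2,6.5), (21,G4,6.5), (22,G3,8), (23,G2,9.5), (23,G3,9.5), (24,G1,11.5), (24,G2,11.5), (25,G2,13.5), (25,G4,13.5), (26,G3,15), (27,G4,16)
Step 2: Sum ranks within each group.
R_1 = 15 (n_1 = 3)
R_2 = 45 (n_2 = 5)
R_3 = 35 (n_3 = 4)
R_4 = 41 (n_4 = 4)
Step 3: H = 12/(N(N+1)) * sum(R_i^2/n_i) - 3(N+1)
     = 12/(16*17) * (15^2/3 + 45^2/5 + 35^2/4 + 41^2/4) - 3*17
     = 0.044118 * 1206.5 - 51
     = 2.227941.
Step 4: Ties present; correction factor C = 1 - 30/(16^3 - 16) = 0.992647. Corrected H = 2.227941 / 0.992647 = 2.244444.
Step 5: Under H0, H ~ chi^2(3); p-value = 0.523247.
Step 6: alpha = 0.05. fail to reject H0.

H = 2.2444, df = 3, p = 0.523247, fail to reject H0.


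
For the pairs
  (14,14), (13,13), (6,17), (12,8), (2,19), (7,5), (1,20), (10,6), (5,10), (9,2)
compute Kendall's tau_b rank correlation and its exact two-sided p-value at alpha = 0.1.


Step 1: Enumerate the 45 unordered pairs (i,j) with i<j and classify each by sign(x_j-x_i) * sign(y_j-y_i).
  (1,2):dx=-1,dy=-1->C; (1,3):dx=-8,dy=+3->D; (1,4):dx=-2,dy=-6->C; (1,5):dx=-12,dy=+5->D
  (1,6):dx=-7,dy=-9->C; (1,7):dx=-13,dy=+6->D; (1,8):dx=-4,dy=-8->C; (1,9):dx=-9,dy=-4->C
  (1,10):dx=-5,dy=-12->C; (2,3):dx=-7,dy=+4->D; (2,4):dx=-1,dy=-5->C; (2,5):dx=-11,dy=+6->D
  (2,6):dx=-6,dy=-8->C; (2,7):dx=-12,dy=+7->D; (2,8):dx=-3,dy=-7->C; (2,9):dx=-8,dy=-3->C
  (2,10):dx=-4,dy=-11->C; (3,4):dx=+6,dy=-9->D; (3,5):dx=-4,dy=+2->D; (3,6):dx=+1,dy=-12->D
  (3,7):dx=-5,dy=+3->D; (3,8):dx=+4,dy=-11->D; (3,9):dx=-1,dy=-7->C; (3,10):dx=+3,dy=-15->D
  (4,5):dx=-10,dy=+11->D; (4,6):dx=-5,dy=-3->C; (4,7):dx=-11,dy=+12->D; (4,8):dx=-2,dy=-2->C
  (4,9):dx=-7,dy=+2->D; (4,10):dx=-3,dy=-6->C; (5,6):dx=+5,dy=-14->D; (5,7):dx=-1,dy=+1->D
  (5,8):dx=+8,dy=-13->D; (5,9):dx=+3,dy=-9->D; (5,10):dx=+7,dy=-17->D; (6,7):dx=-6,dy=+15->D
  (6,8):dx=+3,dy=+1->C; (6,9):dx=-2,dy=+5->D; (6,10):dx=+2,dy=-3->D; (7,8):dx=+9,dy=-14->D
  (7,9):dx=+4,dy=-10->D; (7,10):dx=+8,dy=-18->D; (8,9):dx=-5,dy=+4->D; (8,10):dx=-1,dy=-4->C
  (9,10):dx=+4,dy=-8->D
Step 2: C = 17, D = 28, total pairs = 45.
Step 3: tau = (C - D)/(n(n-1)/2) = (17 - 28)/45 = -0.244444.
Step 4: Exact two-sided p-value (enumerate n! = 3628800 permutations of y under H0): p = 0.380720.
Step 5: alpha = 0.1. fail to reject H0.

tau_b = -0.2444 (C=17, D=28), p = 0.380720, fail to reject H0.


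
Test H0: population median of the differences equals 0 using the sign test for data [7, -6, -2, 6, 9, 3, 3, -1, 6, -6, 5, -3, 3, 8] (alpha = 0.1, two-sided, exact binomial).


Step 1: Discard zero differences. Original n = 14; n_eff = number of nonzero differences = 14.
Nonzero differences (with sign): +7, -6, -2, +6, +9, +3, +3, -1, +6, -6, +5, -3, +3, +8
Step 2: Count signs: positive = 9, negative = 5.
Step 3: Under H0: P(positive) = 0.5, so the number of positives S ~ Bin(14, 0.5).
Step 4: Two-sided exact p-value = sum of Bin(14,0.5) probabilities at or below the observed probability = 0.423950.
Step 5: alpha = 0.1. fail to reject H0.

n_eff = 14, pos = 9, neg = 5, p = 0.423950, fail to reject H0.


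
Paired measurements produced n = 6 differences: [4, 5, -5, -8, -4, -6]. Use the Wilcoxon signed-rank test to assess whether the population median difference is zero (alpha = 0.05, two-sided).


Step 1: Drop any zero differences (none here) and take |d_i|.
|d| = [4, 5, 5, 8, 4, 6]
Step 2: Midrank |d_i| (ties get averaged ranks).
ranks: |4|->1.5, |5|->3.5, |5|->3.5, |8|->6, |4|->1.5, |6|->5
Step 3: Attach original signs; sum ranks with positive sign and with negative sign.
W+ = 1.5 + 3.5 = 5
W- = 3.5 + 6 + 1.5 + 5 = 16
(Check: W+ + W- = 21 should equal n(n+1)/2 = 21.)
Step 4: Test statistic W = min(W+, W-) = 5.
Step 5: Ties in |d|, so use the tie-corrected normal approximation.
        E[W] = n(n+1)/4 = 6*7/4 = 10.5.
        Tie groups: |d|=4 (t=2), |d|=5 (t=2); sum(t^3 - t) = 12.
        Var[W] = n(n+1)(2n+1)/24 - sum(t^3-t)/48 = 546/24 - 12/48 = 22.5.
        z = (W - E[W]) / sqrt(Var[W]) = (5 - 10.5) / 4.7434 = -1.1595.
        Two-sided p = 2*Phi(z) = 0.246252.
Step 6: alpha = 0.05. fail to reject H0.

W+ = 5, W- = 16, W = min = 5, p = 0.246252, fail to reject H0.


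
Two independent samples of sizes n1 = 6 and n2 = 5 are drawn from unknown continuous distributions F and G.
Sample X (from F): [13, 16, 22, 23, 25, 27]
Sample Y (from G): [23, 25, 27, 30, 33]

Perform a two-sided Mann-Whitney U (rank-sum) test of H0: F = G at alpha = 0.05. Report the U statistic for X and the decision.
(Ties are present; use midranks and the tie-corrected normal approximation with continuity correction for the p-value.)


Step 1: Combine and sort all 11 observations; assign midranks.
sorted (value, group): (13,X), (16,X), (22,X), (23,X), (23,Y), (25,X), (25,Y), (27,X), (27,Y), (30,Y), (33,Y)
ranks: 13->1, 16->2, 22->3, 23->4.5, 23->4.5, 25->6.5, 25->6.5, 27->8.5, 27->8.5, 30->10, 33->11
Step 2: Rank sum for X: R1 = 1 + 2 + 3 + 4.5 + 6.5 + 8.5 = 25.5.
Step 3: U_X = R1 - n1(n1+1)/2 = 25.5 - 6*7/2 = 25.5 - 21 = 4.5.
       U_Y = n1*n2 - U_X = 30 - 4.5 = 25.5.
Step 4: Ties are present, so use the tie-corrected normal approximation (with continuity correction) for the p-value.
Step 5: p-value = 0.066015; compare to alpha = 0.05. fail to reject H0.

U_X = 4.5, p = 0.066015, fail to reject H0 at alpha = 0.05.


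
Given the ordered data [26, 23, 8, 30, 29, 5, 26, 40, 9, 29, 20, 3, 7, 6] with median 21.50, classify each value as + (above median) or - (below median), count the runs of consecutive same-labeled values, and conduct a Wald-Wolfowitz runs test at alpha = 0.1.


Step 1: Compute median = 21.50; label A = above, B = below.
Labels in order: AABAABAABABBBB  (n_A = 7, n_B = 7)
Step 2: Count runs R = 8.
Step 3: Under H0 (random ordering), E[R] = 2*n_A*n_B/(n_A+n_B) + 1 = 2*7*7/14 + 1 = 8.0000.
        Var[R] = 2*n_A*n_B*(2*n_A*n_B - n_A - n_B) / ((n_A+n_B)^2 * (n_A+n_B-1)) = 8232/2548 = 3.2308.
        SD[R] = 1.7974.
Step 4: R = E[R], so z = 0 with no continuity correction.
Step 5: Two-sided p-value via normal approximation = 2*(1 - Phi(|z|)) = 1.000000.
Step 6: alpha = 0.1. fail to reject H0.

R = 8, z = 0.0000, p = 1.000000, fail to reject H0.


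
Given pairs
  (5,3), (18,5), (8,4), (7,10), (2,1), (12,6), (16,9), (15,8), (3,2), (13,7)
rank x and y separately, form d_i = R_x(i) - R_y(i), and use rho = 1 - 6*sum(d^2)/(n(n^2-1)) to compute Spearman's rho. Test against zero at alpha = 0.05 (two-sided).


Step 1: Rank x and y separately (midranks; no ties here).
rank(x): 5->3, 18->10, 8->5, 7->4, 2->1, 12->6, 16->9, 15->8, 3->2, 13->7
rank(y): 3->3, 5->5, 4->4, 10->10, 1->1, 6->6, 9->9, 8->8, 2->2, 7->7
Step 2: d_i = R_x(i) - R_y(i); compute d_i^2.
  (3-3)^2=0, (10-5)^2=25, (5-4)^2=1, (4-10)^2=36, (1-1)^2=0, (6-6)^2=0, (9-9)^2=0, (8-8)^2=0, (2-2)^2=0, (7-7)^2=0
sum(d^2) = 62.
Step 3: rho = 1 - 6*62 / (10*(10^2 - 1)) = 1 - 372/990 = 0.624242.
Step 4: Under H0, t = rho * sqrt((n-2)/(1-rho^2)) = 2.2601 ~ t(8).
Step 5: Two-sided p-value from the t-distribution with 8 df = 0.053718.
Step 6: alpha = 0.05. fail to reject H0.

rho = 0.6242, p = 0.053718, fail to reject H0 at alpha = 0.05.


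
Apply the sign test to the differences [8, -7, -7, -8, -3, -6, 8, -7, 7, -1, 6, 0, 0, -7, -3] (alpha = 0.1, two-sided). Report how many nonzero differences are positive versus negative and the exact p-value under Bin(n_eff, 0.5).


Step 1: Discard zero differences. Original n = 15; n_eff = number of nonzero differences = 13.
Nonzero differences (with sign): +8, -7, -7, -8, -3, -6, +8, -7, +7, -1, +6, -7, -3
Step 2: Count signs: positive = 4, negative = 9.
Step 3: Under H0: P(positive) = 0.5, so the number of positives S ~ Bin(13, 0.5).
Step 4: Two-sided exact p-value = sum of Bin(13,0.5) probabilities at or below the observed probability = 0.266846.
Step 5: alpha = 0.1. fail to reject H0.

n_eff = 13, pos = 4, neg = 9, p = 0.266846, fail to reject H0.


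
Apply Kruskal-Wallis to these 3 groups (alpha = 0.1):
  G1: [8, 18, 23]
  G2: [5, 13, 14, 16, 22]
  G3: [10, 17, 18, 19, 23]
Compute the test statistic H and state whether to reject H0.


Step 1: Combine all N = 13 observations and assign midranks.
sorted (value, group, rank): (5,G2,1), (8,G1,2), (10,G3,3), (13,G2,4), (14,G2,5), (16,G2,6), (17,G3,7), (18,G1,8.5), (18,G3,8.5), (19,G3,10), (22,G2,11), (23,G1,12.5), (23,G3,12.5)
Step 2: Sum ranks within each group.
R_1 = 23 (n_1 = 3)
R_2 = 27 (n_2 = 5)
R_3 = 41 (n_3 = 5)
Step 3: H = 12/(N(N+1)) * sum(R_i^2/n_i) - 3(N+1)
     = 12/(13*14) * (23^2/3 + 27^2/5 + 41^2/5) - 3*14
     = 0.065934 * 658.333 - 42
     = 1.406593.
Step 4: Ties present; correction factor C = 1 - 12/(13^3 - 13) = 0.994505. Corrected H = 1.406593 / 0.994505 = 1.414365.
Step 5: Under H0, H ~ chi^2(2); p-value = 0.493031.
Step 6: alpha = 0.1. fail to reject H0.

H = 1.4144, df = 2, p = 0.493031, fail to reject H0.


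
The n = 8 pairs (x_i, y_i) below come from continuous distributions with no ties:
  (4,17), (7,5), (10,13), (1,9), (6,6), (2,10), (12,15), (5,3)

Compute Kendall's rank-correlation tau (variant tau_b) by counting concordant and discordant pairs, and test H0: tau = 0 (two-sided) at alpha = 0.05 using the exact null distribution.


Step 1: Enumerate the 28 unordered pairs (i,j) with i<j and classify each by sign(x_j-x_i) * sign(y_j-y_i).
  (1,2):dx=+3,dy=-12->D; (1,3):dx=+6,dy=-4->D; (1,4):dx=-3,dy=-8->C; (1,5):dx=+2,dy=-11->D
  (1,6):dx=-2,dy=-7->C; (1,7):dx=+8,dy=-2->D; (1,8):dx=+1,dy=-14->D; (2,3):dx=+3,dy=+8->C
  (2,4):dx=-6,dy=+4->D; (2,5):dx=-1,dy=+1->D; (2,6):dx=-5,dy=+5->D; (2,7):dx=+5,dy=+10->C
  (2,8):dx=-2,dy=-2->C; (3,4):dx=-9,dy=-4->C; (3,5):dx=-4,dy=-7->C; (3,6):dx=-8,dy=-3->C
  (3,7):dx=+2,dy=+2->C; (3,8):dx=-5,dy=-10->C; (4,5):dx=+5,dy=-3->D; (4,6):dx=+1,dy=+1->C
  (4,7):dx=+11,dy=+6->C; (4,8):dx=+4,dy=-6->D; (5,6):dx=-4,dy=+4->D; (5,7):dx=+6,dy=+9->C
  (5,8):dx=-1,dy=-3->C; (6,7):dx=+10,dy=+5->C; (6,8):dx=+3,dy=-7->D; (7,8):dx=-7,dy=-12->C
Step 2: C = 16, D = 12, total pairs = 28.
Step 3: tau = (C - D)/(n(n-1)/2) = (16 - 12)/28 = 0.142857.
Step 4: Exact two-sided p-value (enumerate n! = 40320 permutations of y under H0): p = 0.719544.
Step 5: alpha = 0.05. fail to reject H0.

tau_b = 0.1429 (C=16, D=12), p = 0.719544, fail to reject H0.


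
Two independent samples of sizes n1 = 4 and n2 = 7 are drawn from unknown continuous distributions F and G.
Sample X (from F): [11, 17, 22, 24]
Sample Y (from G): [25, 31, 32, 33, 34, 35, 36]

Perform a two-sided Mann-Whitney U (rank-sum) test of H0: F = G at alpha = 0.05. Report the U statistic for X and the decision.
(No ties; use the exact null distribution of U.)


Step 1: Combine and sort all 11 observations; assign midranks.
sorted (value, group): (11,X), (17,X), (22,X), (24,X), (25,Y), (31,Y), (32,Y), (33,Y), (34,Y), (35,Y), (36,Y)
ranks: 11->1, 17->2, 22->3, 24->4, 25->5, 31->6, 32->7, 33->8, 34->9, 35->10, 36->11
Step 2: Rank sum for X: R1 = 1 + 2 + 3 + 4 = 10.
Step 3: U_X = R1 - n1(n1+1)/2 = 10 - 4*5/2 = 10 - 10 = 0.
       U_Y = n1*n2 - U_X = 28 - 0 = 28.
Step 4: No ties, so the exact null distribution of U (based on enumerating the C(11,4) = 330 equally likely rank assignments) gives the two-sided p-value.
Step 5: p-value = 0.006061; compare to alpha = 0.05. reject H0.

U_X = 0, p = 0.006061, reject H0 at alpha = 0.05.


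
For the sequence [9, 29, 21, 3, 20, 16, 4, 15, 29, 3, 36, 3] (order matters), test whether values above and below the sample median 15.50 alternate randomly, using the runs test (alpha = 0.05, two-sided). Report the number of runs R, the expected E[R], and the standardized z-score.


Step 1: Compute median = 15.50; label A = above, B = below.
Labels in order: BAABAABBABAB  (n_A = 6, n_B = 6)
Step 2: Count runs R = 9.
Step 3: Under H0 (random ordering), E[R] = 2*n_A*n_B/(n_A+n_B) + 1 = 2*6*6/12 + 1 = 7.0000.
        Var[R] = 2*n_A*n_B*(2*n_A*n_B - n_A - n_B) / ((n_A+n_B)^2 * (n_A+n_B-1)) = 4320/1584 = 2.7273.
        SD[R] = 1.6514.
Step 4: Continuity-corrected z = (R - 0.5 - E[R]) / SD[R] = (9 - 0.5 - 7.0000) / 1.6514 = 0.9083.
Step 5: Two-sided p-value via normal approximation = 2*(1 - Phi(|z|)) = 0.363722.
Step 6: alpha = 0.05. fail to reject H0.

R = 9, z = 0.9083, p = 0.363722, fail to reject H0.
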